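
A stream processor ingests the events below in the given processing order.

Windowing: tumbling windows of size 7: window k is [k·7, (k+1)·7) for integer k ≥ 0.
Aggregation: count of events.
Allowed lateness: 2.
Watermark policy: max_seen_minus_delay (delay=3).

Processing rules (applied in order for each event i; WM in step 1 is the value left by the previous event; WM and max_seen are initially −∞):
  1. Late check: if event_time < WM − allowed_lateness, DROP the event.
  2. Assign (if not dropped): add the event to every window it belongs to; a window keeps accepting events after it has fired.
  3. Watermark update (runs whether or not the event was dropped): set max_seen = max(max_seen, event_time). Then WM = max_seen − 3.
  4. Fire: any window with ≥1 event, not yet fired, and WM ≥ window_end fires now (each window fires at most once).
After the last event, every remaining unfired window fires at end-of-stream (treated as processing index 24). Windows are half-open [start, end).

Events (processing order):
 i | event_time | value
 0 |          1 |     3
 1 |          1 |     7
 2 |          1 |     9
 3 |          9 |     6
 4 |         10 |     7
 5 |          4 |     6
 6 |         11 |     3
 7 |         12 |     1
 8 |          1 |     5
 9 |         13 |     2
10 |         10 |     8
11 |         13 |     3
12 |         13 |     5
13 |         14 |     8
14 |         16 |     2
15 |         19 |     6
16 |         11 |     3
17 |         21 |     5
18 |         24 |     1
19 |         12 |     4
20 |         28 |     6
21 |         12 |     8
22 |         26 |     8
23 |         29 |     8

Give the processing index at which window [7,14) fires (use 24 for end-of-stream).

i=0 t=1 v=3: → [0,7); WM=-2
i=1 t=1 v=7: → [0,7); WM=-2
i=2 t=1 v=9: → [0,7); WM=-2
i=3 t=9 v=6: → [7,14); WM=6
i=4 t=10 v=7: → [7,14); WM=7; [0,7) fires=3
i=5 t=4 v=6: DROP (t<7-2); WM=7
i=6 t=11 v=3: → [7,14); WM=8
i=7 t=12 v=1: → [7,14); WM=9
i=8 t=1 v=5: DROP (t<9-2); WM=9
i=9 t=13 v=2: → [7,14); WM=10
i=10 t=10 v=8: → [7,14); WM=10
i=11 t=13 v=3: → [7,14); WM=10
i=12 t=13 v=5: → [7,14); WM=10
i=13 t=14 v=8: → [14,21); WM=11
i=14 t=16 v=2: → [14,21); WM=13
i=15 t=19 v=6: → [14,21); WM=16; [7,14) fires=8
i=16 t=11 v=3: DROP (t<16-2); WM=16
i=17 t=21 v=5: → [21,28); WM=18
i=18 t=24 v=1: → [21,28); WM=21; [14,21) fires=3
i=19 t=12 v=4: DROP (t<21-2); WM=21
i=20 t=28 v=6: → [28,35); WM=25
i=21 t=12 v=8: DROP (t<25-2); WM=25
i=22 t=26 v=8: → [21,28); WM=25
i=23 t=29 v=8: → [28,35); WM=26

15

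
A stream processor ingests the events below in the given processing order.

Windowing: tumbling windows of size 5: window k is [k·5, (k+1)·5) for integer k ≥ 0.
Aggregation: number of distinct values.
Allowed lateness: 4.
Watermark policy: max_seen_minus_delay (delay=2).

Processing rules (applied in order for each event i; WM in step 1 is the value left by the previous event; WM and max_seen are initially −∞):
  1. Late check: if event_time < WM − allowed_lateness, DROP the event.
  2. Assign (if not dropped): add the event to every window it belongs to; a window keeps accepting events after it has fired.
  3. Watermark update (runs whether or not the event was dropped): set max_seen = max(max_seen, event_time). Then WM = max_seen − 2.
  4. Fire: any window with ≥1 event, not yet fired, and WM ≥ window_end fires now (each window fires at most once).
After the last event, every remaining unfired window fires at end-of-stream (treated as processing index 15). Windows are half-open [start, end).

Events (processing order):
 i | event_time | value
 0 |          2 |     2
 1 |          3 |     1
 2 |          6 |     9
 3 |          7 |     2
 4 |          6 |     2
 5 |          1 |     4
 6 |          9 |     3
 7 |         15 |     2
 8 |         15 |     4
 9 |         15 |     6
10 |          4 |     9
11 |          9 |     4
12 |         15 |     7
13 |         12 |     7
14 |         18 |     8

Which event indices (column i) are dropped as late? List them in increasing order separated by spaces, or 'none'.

10

i=0 t=2 v=2: → [0,5); WM=0
i=1 t=3 v=1: → [0,5); WM=1
i=2 t=6 v=9: → [5,10); WM=4
i=3 t=7 v=2: → [5,10); WM=5; [0,5) fires=2
i=4 t=6 v=2: → [5,10); WM=5
i=5 t=1 v=4: → [0,5); WM=5
i=6 t=9 v=3: → [5,10); WM=7
i=7 t=15 v=2: → [15,20); WM=13; [5,10) fires=3
i=8 t=15 v=4: → [15,20); WM=13
i=9 t=15 v=6: → [15,20); WM=13
i=10 t=4 v=9: DROP (t<13-4); WM=13
i=11 t=9 v=4: → [5,10); WM=13
i=12 t=15 v=7: → [15,20); WM=13
i=13 t=12 v=7: → [10,15); WM=13
i=14 t=18 v=8: → [15,20); WM=16; [10,15) fires=1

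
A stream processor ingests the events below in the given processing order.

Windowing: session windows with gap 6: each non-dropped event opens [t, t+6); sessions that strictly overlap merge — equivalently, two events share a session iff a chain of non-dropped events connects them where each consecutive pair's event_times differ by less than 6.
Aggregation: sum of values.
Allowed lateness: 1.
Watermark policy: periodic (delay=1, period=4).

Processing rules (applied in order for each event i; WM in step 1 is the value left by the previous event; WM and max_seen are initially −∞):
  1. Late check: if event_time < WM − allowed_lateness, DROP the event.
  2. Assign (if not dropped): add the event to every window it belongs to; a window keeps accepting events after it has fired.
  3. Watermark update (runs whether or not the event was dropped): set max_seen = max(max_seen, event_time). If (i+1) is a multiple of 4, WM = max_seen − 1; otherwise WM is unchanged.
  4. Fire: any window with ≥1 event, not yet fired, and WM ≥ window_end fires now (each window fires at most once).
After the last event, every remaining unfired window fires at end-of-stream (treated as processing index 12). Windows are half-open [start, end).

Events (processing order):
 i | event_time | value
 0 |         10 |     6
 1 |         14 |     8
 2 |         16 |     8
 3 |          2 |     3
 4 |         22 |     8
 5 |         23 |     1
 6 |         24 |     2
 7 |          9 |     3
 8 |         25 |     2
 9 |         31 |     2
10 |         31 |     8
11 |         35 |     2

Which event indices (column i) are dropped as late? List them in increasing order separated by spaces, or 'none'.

7

i=0 t=10 v=6: → [10,16); WM=−∞
i=1 t=14 v=8: → [10,20); WM=−∞
i=2 t=16 v=8: → [10,22); WM=−∞
i=3 t=2 v=3: → [2,8); WM=15
i=4 t=22 v=8: → [22,28); WM=15
i=5 t=23 v=1: → [22,29); WM=15
i=6 t=24 v=2: → [22,30); WM=15
i=7 t=9 v=3: DROP (t<15-1); WM=23
i=8 t=25 v=2: → [22,31); WM=23
i=9 t=31 v=2: → [31,37); WM=23
i=10 t=31 v=8: → [31,37); WM=23
i=11 t=35 v=2: → [31,41); WM=34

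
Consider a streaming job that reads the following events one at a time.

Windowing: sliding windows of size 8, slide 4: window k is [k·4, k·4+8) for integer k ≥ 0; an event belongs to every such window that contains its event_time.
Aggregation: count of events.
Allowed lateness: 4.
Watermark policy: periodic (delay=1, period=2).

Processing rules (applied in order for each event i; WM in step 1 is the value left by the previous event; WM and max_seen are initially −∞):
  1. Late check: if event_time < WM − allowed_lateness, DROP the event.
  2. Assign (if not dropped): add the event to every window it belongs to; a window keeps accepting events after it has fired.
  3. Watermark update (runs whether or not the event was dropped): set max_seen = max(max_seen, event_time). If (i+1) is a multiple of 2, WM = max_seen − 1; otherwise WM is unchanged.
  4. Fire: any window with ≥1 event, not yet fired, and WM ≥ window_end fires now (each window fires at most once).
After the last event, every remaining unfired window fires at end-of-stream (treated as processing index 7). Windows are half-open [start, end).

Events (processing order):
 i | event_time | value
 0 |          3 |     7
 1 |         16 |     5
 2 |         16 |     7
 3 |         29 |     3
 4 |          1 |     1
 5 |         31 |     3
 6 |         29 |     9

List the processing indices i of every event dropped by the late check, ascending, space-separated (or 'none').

4

i=0 t=3 v=7: → [0,8); WM=−∞
i=1 t=16 v=5: → [16,24),[12,20); WM=15; [0,8) fires=1
i=2 t=16 v=7: → [16,24),[12,20); WM=15
i=3 t=29 v=3: → [28,36),[24,32); WM=28; [12,20) fires=2 [16,24) fires=2
i=4 t=1 v=1: DROP (t<28-4); WM=28
i=5 t=31 v=3: → [28,36),[24,32); WM=30
i=6 t=29 v=9: → [28,36),[24,32); WM=30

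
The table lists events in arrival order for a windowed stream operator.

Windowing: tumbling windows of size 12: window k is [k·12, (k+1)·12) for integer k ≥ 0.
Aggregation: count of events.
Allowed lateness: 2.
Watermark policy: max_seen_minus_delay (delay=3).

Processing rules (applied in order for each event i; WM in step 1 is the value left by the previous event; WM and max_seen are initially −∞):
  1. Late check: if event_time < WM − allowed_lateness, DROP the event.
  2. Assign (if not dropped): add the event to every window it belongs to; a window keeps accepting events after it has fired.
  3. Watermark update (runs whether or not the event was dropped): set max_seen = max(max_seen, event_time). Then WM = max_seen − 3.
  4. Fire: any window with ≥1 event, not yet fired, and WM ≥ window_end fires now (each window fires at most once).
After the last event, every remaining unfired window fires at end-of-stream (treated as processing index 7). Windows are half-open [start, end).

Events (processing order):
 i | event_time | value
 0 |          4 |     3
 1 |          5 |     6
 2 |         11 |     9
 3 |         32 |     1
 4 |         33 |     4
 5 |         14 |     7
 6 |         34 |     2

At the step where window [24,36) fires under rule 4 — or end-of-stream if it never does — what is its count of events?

i=0 t=4 v=3: → [0,12); WM=1
i=1 t=5 v=6: → [0,12); WM=2
i=2 t=11 v=9: → [0,12); WM=8
i=3 t=32 v=1: → [24,36); WM=29; [0,12) fires=3
i=4 t=33 v=4: → [24,36); WM=30
i=5 t=14 v=7: DROP (t<30-2); WM=30
i=6 t=34 v=2: → [24,36); WM=31

3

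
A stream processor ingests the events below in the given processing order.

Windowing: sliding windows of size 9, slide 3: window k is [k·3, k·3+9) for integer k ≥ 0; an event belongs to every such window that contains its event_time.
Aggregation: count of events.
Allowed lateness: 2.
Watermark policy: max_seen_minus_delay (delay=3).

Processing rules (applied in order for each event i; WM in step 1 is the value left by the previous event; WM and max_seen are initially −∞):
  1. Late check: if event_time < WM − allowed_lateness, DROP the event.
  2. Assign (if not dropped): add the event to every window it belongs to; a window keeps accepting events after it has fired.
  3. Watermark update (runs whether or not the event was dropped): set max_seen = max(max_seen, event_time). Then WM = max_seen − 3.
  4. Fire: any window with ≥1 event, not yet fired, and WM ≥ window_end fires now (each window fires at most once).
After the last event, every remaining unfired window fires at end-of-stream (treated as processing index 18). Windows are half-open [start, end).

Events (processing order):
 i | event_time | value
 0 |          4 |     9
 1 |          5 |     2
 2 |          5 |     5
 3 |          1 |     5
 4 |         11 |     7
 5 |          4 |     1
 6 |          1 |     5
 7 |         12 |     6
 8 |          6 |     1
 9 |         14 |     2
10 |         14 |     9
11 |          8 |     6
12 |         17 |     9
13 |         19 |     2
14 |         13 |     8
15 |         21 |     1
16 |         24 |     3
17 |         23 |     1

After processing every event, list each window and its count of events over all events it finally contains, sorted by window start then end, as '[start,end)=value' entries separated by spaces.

[0,9)=4 [3,12)=4 [6,15)=4 [9,18)=5 [12,21)=5 [15,24)=4 [18,27)=4 [21,30)=3 [24,33)=1

i=0 t=4 v=9: → [3,12),[0,9); WM=1
i=1 t=5 v=2: → [3,12),[0,9); WM=2
i=2 t=5 v=5: → [3,12),[0,9); WM=2
i=3 t=1 v=5: → [0,9); WM=2
i=4 t=11 v=7: → [9,18),[6,15),[3,12); WM=8
i=5 t=4 v=1: DROP (t<8-2); WM=8
i=6 t=1 v=5: DROP (t<8-2); WM=8
i=7 t=12 v=6: → [12,21),[9,18),[6,15); WM=9; [0,9) fires=4
i=8 t=6 v=1: DROP (t<9-2); WM=9
i=9 t=14 v=2: → [12,21),[9,18),[6,15); WM=11
i=10 t=14 v=9: → [12,21),[9,18),[6,15); WM=11
i=11 t=8 v=6: DROP (t<11-2); WM=11
i=12 t=17 v=9: → [15,24),[12,21),[9,18); WM=14; [3,12) fires=4
i=13 t=19 v=2: → [18,27),[15,24),[12,21); WM=16; [6,15) fires=4
i=14 t=13 v=8: DROP (t<16-2); WM=16
i=15 t=21 v=1: → [21,30),[18,27),[15,24); WM=18; [9,18) fires=5
i=16 t=24 v=3: → [24,33),[21,30),[18,27); WM=21; [12,21) fires=5
i=17 t=23 v=1: → [21,30),[18,27),[15,24); WM=21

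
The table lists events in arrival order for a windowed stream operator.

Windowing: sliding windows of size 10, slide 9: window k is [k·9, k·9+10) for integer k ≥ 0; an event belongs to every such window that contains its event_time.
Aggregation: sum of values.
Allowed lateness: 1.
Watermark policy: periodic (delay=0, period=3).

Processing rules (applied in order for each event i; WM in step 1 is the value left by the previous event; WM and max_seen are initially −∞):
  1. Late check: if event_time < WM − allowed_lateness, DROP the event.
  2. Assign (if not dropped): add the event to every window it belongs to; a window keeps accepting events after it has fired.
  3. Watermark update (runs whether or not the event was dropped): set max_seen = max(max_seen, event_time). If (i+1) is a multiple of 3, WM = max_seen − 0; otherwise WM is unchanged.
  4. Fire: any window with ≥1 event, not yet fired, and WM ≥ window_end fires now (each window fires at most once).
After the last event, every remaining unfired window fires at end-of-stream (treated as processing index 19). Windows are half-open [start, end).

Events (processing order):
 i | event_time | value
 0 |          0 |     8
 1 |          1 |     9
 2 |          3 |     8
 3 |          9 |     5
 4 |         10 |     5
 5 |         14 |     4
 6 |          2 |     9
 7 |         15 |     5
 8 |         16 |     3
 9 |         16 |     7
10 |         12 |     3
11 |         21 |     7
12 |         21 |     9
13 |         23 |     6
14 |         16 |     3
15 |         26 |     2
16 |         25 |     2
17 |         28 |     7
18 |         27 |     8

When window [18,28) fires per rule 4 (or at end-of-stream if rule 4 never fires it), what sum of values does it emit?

26

i=0 t=0 v=8: → [0,10); WM=−∞
i=1 t=1 v=9: → [0,10); WM=−∞
i=2 t=3 v=8: → [0,10); WM=3
i=3 t=9 v=5: → [9,19),[0,10); WM=3
i=4 t=10 v=5: → [9,19); WM=3
i=5 t=14 v=4: → [9,19); WM=14; [0,10) fires=30
i=6 t=2 v=9: DROP (t<14-1); WM=14
i=7 t=15 v=5: → [9,19); WM=14
i=8 t=16 v=3: → [9,19); WM=16
i=9 t=16 v=7: → [9,19); WM=16
i=10 t=12 v=3: DROP (t<16-1); WM=16
i=11 t=21 v=7: → [18,28); WM=21; [9,19) fires=29
i=12 t=21 v=9: → [18,28); WM=21
i=13 t=23 v=6: → [18,28); WM=21
i=14 t=16 v=3: DROP (t<21-1); WM=23
i=15 t=26 v=2: → [18,28); WM=23
i=16 t=25 v=2: → [18,28); WM=23
i=17 t=28 v=7: → [27,37); WM=28; [18,28) fires=26
i=18 t=27 v=8: → [27,37),[18,28); WM=28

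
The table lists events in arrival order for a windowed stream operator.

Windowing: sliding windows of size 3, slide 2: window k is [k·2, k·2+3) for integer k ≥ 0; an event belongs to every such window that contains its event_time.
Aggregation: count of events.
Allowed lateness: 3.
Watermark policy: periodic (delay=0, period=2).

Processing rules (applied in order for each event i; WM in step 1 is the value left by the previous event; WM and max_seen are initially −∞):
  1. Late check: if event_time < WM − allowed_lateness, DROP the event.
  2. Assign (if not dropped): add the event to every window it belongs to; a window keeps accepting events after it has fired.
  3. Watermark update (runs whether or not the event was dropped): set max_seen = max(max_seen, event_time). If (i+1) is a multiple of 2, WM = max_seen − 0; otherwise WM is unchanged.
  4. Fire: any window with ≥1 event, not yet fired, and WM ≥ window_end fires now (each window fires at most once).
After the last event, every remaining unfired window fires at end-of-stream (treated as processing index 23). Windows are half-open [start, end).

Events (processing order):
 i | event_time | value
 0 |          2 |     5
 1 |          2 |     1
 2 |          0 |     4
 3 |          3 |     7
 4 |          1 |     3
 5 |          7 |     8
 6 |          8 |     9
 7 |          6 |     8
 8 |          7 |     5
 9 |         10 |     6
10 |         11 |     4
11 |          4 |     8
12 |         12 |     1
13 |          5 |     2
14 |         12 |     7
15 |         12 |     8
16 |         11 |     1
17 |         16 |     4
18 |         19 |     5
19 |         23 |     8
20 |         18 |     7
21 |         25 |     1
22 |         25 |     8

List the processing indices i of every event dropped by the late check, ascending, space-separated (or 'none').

11 13 20

i=0 t=2 v=5: → [2,5),[0,3); WM=−∞
i=1 t=2 v=1: → [2,5),[0,3); WM=2
i=2 t=0 v=4: → [0,3); WM=2
i=3 t=3 v=7: → [2,5); WM=3; [0,3) fires=3
i=4 t=1 v=3: → [0,3); WM=3
i=5 t=7 v=8: → [6,9); WM=7; [2,5) fires=3
i=6 t=8 v=9: → [8,11),[6,9); WM=7
i=7 t=6 v=8: → [6,9),[4,7); WM=8; [4,7) fires=1
i=8 t=7 v=5: → [6,9); WM=8
i=9 t=10 v=6: → [10,13),[8,11); WM=10; [6,9) fires=4
i=10 t=11 v=4: → [10,13); WM=10
i=11 t=4 v=8: DROP (t<10-3); WM=11; [8,11) fires=2
i=12 t=12 v=1: → [12,15),[10,13); WM=11
i=13 t=5 v=2: DROP (t<11-3); WM=12
i=14 t=12 v=7: → [12,15),[10,13); WM=12
i=15 t=12 v=8: → [12,15),[10,13); WM=12
i=16 t=11 v=1: → [10,13); WM=12
i=17 t=16 v=4: → [16,19),[14,17); WM=16; [10,13) fires=6 [12,15) fires=3
i=18 t=19 v=5: → [18,21); WM=16
i=19 t=23 v=8: → [22,25); WM=23; [14,17) fires=1 [16,19) fires=1 [18,21) fires=1
i=20 t=18 v=7: DROP (t<23-3); WM=23
i=21 t=25 v=1: → [24,27); WM=25; [22,25) fires=1
i=22 t=25 v=8: → [24,27); WM=25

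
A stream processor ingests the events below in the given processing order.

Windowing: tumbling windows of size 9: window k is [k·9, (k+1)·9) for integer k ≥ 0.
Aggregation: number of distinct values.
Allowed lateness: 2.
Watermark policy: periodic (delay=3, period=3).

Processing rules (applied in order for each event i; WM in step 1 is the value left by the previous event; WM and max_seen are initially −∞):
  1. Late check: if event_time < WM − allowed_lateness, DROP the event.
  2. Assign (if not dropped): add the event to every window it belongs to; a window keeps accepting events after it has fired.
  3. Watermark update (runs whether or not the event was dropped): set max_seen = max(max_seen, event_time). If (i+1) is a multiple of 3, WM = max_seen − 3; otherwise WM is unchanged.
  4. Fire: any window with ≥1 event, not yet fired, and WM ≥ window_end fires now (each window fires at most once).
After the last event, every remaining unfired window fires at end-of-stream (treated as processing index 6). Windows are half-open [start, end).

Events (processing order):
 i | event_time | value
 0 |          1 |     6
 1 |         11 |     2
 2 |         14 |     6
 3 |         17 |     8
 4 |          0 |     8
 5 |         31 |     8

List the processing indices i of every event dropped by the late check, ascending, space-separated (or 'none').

i=0 t=1 v=6: → [0,9); WM=−∞
i=1 t=11 v=2: → [9,18); WM=−∞
i=2 t=14 v=6: → [9,18); WM=11; [0,9) fires=1
i=3 t=17 v=8: → [9,18); WM=11
i=4 t=0 v=8: DROP (t<11-2); WM=11
i=5 t=31 v=8: → [27,36); WM=28; [9,18) fires=3

4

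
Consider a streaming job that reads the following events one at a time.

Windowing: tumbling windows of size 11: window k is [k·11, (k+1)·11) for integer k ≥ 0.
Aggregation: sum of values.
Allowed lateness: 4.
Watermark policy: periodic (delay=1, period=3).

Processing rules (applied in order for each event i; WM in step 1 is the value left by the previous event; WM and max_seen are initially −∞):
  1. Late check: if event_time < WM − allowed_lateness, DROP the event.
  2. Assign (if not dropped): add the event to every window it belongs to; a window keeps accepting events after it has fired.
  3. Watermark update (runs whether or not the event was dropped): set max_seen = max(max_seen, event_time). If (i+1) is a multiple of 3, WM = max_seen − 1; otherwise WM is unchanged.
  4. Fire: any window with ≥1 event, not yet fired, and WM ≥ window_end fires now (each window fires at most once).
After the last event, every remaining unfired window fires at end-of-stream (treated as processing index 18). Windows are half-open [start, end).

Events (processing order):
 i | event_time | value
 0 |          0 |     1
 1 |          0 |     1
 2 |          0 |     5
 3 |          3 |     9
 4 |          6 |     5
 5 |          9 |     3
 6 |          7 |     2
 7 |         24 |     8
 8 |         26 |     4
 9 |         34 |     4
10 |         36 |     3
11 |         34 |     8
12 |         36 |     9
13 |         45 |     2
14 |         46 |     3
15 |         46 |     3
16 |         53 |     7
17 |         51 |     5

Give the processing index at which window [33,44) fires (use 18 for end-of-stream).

i=0 t=0 v=1: → [0,11); WM=−∞
i=1 t=0 v=1: → [0,11); WM=−∞
i=2 t=0 v=5: → [0,11); WM=-1
i=3 t=3 v=9: → [0,11); WM=-1
i=4 t=6 v=5: → [0,11); WM=-1
i=5 t=9 v=3: → [0,11); WM=8
i=6 t=7 v=2: → [0,11); WM=8
i=7 t=24 v=8: → [22,33); WM=8
i=8 t=26 v=4: → [22,33); WM=25; [0,11) fires=26
i=9 t=34 v=4: → [33,44); WM=25
i=10 t=36 v=3: → [33,44); WM=25
i=11 t=34 v=8: → [33,44); WM=35; [22,33) fires=12
i=12 t=36 v=9: → [33,44); WM=35
i=13 t=45 v=2: → [44,55); WM=35
i=14 t=46 v=3: → [44,55); WM=45; [33,44) fires=24
i=15 t=46 v=3: → [44,55); WM=45
i=16 t=53 v=7: → [44,55); WM=45
i=17 t=51 v=5: → [44,55); WM=52

14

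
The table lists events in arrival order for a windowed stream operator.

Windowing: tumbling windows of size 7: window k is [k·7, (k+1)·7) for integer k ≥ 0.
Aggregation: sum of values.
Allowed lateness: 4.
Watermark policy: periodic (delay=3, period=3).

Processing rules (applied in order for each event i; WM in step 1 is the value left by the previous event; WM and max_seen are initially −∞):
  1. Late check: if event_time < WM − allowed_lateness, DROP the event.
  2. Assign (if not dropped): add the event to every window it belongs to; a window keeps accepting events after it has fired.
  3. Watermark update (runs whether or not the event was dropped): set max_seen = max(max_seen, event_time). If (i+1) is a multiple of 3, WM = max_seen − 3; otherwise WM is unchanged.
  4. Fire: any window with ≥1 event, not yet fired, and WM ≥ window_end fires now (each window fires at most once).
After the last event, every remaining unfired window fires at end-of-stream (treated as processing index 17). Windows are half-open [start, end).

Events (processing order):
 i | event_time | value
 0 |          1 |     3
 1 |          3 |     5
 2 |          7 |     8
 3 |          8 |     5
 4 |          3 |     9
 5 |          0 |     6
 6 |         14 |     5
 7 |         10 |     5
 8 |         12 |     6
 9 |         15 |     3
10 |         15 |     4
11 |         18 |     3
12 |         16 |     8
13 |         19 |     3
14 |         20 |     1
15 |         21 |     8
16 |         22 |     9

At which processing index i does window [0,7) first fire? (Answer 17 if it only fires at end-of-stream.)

8

i=0 t=1 v=3: → [0,7); WM=−∞
i=1 t=3 v=5: → [0,7); WM=−∞
i=2 t=7 v=8: → [7,14); WM=4
i=3 t=8 v=5: → [7,14); WM=4
i=4 t=3 v=9: → [0,7); WM=4
i=5 t=0 v=6: → [0,7); WM=5
i=6 t=14 v=5: → [14,21); WM=5
i=7 t=10 v=5: → [7,14); WM=5
i=8 t=12 v=6: → [7,14); WM=11; [0,7) fires=23
i=9 t=15 v=3: → [14,21); WM=11
i=10 t=15 v=4: → [14,21); WM=11
i=11 t=18 v=3: → [14,21); WM=15; [7,14) fires=24
i=12 t=16 v=8: → [14,21); WM=15
i=13 t=19 v=3: → [14,21); WM=15
i=14 t=20 v=1: → [14,21); WM=17
i=15 t=21 v=8: → [21,28); WM=17
i=16 t=22 v=9: → [21,28); WM=17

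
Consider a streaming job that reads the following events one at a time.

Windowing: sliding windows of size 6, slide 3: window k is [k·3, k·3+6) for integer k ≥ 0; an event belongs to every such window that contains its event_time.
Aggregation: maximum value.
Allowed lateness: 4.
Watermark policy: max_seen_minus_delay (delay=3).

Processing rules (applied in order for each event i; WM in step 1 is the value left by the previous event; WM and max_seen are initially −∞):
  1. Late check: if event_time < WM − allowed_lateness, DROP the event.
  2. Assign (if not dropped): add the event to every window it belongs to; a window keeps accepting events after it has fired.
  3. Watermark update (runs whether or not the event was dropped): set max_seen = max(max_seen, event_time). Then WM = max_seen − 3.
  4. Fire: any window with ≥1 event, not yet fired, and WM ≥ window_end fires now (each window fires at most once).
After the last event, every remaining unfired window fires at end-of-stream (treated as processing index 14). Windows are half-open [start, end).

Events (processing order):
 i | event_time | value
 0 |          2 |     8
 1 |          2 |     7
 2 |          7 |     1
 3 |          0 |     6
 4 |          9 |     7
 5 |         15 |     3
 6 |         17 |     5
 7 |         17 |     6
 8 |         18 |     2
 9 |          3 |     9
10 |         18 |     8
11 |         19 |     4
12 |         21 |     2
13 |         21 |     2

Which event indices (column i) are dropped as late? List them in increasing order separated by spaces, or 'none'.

i=0 t=2 v=8: → [0,6); WM=-1
i=1 t=2 v=7: → [0,6); WM=-1
i=2 t=7 v=1: → [6,12),[3,9); WM=4
i=3 t=0 v=6: → [0,6); WM=4
i=4 t=9 v=7: → [9,15),[6,12); WM=6; [0,6) fires=8
i=5 t=15 v=3: → [15,21),[12,18); WM=12; [3,9) fires=1 [6,12) fires=7
i=6 t=17 v=5: → [15,21),[12,18); WM=14
i=7 t=17 v=6: → [15,21),[12,18); WM=14
i=8 t=18 v=2: → [18,24),[15,21); WM=15; [9,15) fires=7
i=9 t=3 v=9: DROP (t<15-4); WM=15
i=10 t=18 v=8: → [18,24),[15,21); WM=15
i=11 t=19 v=4: → [18,24),[15,21); WM=16
i=12 t=21 v=2: → [21,27),[18,24); WM=18; [12,18) fires=6
i=13 t=21 v=2: → [21,27),[18,24); WM=18

9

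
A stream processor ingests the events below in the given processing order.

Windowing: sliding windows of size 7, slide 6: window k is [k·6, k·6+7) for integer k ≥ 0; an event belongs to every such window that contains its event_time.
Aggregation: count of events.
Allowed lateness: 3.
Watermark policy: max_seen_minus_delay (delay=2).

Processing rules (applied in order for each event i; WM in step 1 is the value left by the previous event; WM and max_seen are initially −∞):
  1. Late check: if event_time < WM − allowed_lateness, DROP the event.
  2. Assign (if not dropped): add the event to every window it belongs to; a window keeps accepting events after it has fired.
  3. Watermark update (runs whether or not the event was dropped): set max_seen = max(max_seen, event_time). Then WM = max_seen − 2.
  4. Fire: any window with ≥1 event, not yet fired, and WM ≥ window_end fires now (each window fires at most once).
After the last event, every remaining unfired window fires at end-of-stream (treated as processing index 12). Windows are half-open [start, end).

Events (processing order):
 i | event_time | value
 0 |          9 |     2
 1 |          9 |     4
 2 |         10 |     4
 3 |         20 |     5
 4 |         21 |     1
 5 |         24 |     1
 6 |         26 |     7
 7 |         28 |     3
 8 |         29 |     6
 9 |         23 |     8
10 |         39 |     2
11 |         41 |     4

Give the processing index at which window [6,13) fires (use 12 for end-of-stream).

3

i=0 t=9 v=2: → [6,13); WM=7
i=1 t=9 v=4: → [6,13); WM=7
i=2 t=10 v=4: → [6,13); WM=8
i=3 t=20 v=5: → [18,25); WM=18; [6,13) fires=3
i=4 t=21 v=1: → [18,25); WM=19
i=5 t=24 v=1: → [24,31),[18,25); WM=22
i=6 t=26 v=7: → [24,31); WM=24
i=7 t=28 v=3: → [24,31); WM=26; [18,25) fires=3
i=8 t=29 v=6: → [24,31); WM=27
i=9 t=23 v=8: DROP (t<27-3); WM=27
i=10 t=39 v=2: → [36,43); WM=37; [24,31) fires=4
i=11 t=41 v=4: → [36,43); WM=39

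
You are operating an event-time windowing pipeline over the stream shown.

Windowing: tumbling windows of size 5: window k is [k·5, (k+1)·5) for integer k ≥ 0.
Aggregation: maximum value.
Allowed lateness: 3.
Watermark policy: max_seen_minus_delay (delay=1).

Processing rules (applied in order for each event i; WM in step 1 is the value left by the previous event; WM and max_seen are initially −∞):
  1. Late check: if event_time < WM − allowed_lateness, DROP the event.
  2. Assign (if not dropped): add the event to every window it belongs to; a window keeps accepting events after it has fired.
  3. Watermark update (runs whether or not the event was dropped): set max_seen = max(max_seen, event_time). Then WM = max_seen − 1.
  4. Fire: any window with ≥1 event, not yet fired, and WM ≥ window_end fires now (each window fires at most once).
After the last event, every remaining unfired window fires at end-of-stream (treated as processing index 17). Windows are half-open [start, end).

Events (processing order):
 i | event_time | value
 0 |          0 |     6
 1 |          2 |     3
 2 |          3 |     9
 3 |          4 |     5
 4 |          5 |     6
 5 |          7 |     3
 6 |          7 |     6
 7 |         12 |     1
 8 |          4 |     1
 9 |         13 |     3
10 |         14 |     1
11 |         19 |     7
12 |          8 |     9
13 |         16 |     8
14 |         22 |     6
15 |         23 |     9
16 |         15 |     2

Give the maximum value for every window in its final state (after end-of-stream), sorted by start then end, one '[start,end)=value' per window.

i=0 t=0 v=6: → [0,5); WM=-1
i=1 t=2 v=3: → [0,5); WM=1
i=2 t=3 v=9: → [0,5); WM=2
i=3 t=4 v=5: → [0,5); WM=3
i=4 t=5 v=6: → [5,10); WM=4
i=5 t=7 v=3: → [5,10); WM=6; [0,5) fires=9
i=6 t=7 v=6: → [5,10); WM=6
i=7 t=12 v=1: → [10,15); WM=11; [5,10) fires=6
i=8 t=4 v=1: DROP (t<11-3); WM=11
i=9 t=13 v=3: → [10,15); WM=12
i=10 t=14 v=1: → [10,15); WM=13
i=11 t=19 v=7: → [15,20); WM=18; [10,15) fires=3
i=12 t=8 v=9: DROP (t<18-3); WM=18
i=13 t=16 v=8: → [15,20); WM=18
i=14 t=22 v=6: → [20,25); WM=21; [15,20) fires=8
i=15 t=23 v=9: → [20,25); WM=22
i=16 t=15 v=2: DROP (t<22-3); WM=22

[0,5)=9 [5,10)=6 [10,15)=3 [15,20)=8 [20,25)=9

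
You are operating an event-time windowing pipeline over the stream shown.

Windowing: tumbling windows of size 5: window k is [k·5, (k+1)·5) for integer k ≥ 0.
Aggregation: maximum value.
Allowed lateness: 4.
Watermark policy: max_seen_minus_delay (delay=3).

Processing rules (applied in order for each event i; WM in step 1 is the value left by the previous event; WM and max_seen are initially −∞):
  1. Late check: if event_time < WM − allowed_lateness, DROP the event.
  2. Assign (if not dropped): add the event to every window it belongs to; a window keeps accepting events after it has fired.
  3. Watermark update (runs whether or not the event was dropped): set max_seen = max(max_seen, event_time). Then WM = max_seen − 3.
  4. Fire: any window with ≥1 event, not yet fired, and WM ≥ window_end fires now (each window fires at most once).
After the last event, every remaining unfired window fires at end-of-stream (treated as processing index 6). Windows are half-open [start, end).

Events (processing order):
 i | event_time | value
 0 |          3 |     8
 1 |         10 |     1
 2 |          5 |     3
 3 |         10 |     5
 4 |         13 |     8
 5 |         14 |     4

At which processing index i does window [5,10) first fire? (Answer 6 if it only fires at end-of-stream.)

4

i=0 t=3 v=8: → [0,5); WM=0
i=1 t=10 v=1: → [10,15); WM=7; [0,5) fires=8
i=2 t=5 v=3: → [5,10); WM=7
i=3 t=10 v=5: → [10,15); WM=7
i=4 t=13 v=8: → [10,15); WM=10; [5,10) fires=3
i=5 t=14 v=4: → [10,15); WM=11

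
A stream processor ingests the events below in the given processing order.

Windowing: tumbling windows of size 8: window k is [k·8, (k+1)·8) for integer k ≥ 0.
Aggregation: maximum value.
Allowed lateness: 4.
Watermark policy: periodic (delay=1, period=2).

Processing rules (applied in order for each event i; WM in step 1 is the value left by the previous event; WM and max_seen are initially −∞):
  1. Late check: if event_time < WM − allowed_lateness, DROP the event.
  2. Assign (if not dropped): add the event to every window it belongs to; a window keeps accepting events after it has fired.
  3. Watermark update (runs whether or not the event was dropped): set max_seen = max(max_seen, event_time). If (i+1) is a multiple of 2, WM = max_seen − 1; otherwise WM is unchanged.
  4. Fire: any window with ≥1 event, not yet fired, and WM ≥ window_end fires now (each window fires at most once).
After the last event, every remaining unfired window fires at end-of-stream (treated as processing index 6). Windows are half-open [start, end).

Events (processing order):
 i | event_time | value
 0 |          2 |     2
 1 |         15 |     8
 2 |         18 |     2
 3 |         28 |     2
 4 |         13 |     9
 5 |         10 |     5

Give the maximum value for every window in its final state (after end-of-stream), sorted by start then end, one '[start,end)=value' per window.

i=0 t=2 v=2: → [0,8); WM=−∞
i=1 t=15 v=8: → [8,16); WM=14; [0,8) fires=2
i=2 t=18 v=2: → [16,24); WM=14
i=3 t=28 v=2: → [24,32); WM=27; [8,16) fires=8 [16,24) fires=2
i=4 t=13 v=9: DROP (t<27-4); WM=27
i=5 t=10 v=5: DROP (t<27-4); WM=27

[0,8)=2 [8,16)=8 [16,24)=2 [24,32)=2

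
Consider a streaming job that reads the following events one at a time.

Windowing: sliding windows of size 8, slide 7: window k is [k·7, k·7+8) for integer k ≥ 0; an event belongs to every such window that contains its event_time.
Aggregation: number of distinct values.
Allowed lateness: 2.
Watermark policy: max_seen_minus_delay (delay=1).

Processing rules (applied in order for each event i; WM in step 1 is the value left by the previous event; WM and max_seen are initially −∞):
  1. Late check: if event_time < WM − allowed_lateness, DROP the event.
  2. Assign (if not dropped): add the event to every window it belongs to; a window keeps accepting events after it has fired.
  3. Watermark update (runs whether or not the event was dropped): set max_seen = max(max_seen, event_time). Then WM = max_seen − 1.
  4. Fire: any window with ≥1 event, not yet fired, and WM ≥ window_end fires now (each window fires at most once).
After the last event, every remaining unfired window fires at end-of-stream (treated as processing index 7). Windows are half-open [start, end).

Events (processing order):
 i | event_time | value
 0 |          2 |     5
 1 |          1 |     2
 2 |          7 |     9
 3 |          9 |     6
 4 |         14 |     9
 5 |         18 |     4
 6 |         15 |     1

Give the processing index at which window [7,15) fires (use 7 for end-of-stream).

5

i=0 t=2 v=5: → [0,8); WM=1
i=1 t=1 v=2: → [0,8); WM=1
i=2 t=7 v=9: → [7,15),[0,8); WM=6
i=3 t=9 v=6: → [7,15); WM=8; [0,8) fires=3
i=4 t=14 v=9: → [14,22),[7,15); WM=13
i=5 t=18 v=4: → [14,22); WM=17; [7,15) fires=2
i=6 t=15 v=1: → [14,22); WM=17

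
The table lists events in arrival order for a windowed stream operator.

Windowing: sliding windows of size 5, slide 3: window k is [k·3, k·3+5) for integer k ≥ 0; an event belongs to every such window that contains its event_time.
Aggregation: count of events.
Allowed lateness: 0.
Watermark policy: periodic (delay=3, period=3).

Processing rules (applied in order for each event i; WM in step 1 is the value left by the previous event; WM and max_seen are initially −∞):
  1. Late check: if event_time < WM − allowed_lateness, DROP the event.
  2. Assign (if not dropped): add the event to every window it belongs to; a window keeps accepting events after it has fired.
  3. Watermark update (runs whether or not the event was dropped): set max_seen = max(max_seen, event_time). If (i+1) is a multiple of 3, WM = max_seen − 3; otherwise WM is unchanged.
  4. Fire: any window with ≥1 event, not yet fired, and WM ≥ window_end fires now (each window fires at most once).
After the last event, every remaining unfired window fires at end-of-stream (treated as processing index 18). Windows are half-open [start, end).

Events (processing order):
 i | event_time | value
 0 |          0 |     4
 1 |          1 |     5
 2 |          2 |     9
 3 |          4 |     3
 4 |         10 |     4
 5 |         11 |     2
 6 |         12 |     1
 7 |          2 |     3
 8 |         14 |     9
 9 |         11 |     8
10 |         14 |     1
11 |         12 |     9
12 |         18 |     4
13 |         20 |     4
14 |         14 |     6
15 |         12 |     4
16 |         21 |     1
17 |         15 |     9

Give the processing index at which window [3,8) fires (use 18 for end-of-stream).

5

i=0 t=0 v=4: → [0,5); WM=−∞
i=1 t=1 v=5: → [0,5); WM=−∞
i=2 t=2 v=9: → [0,5); WM=-1
i=3 t=4 v=3: → [3,8),[0,5); WM=-1
i=4 t=10 v=4: → [9,14),[6,11); WM=-1
i=5 t=11 v=2: → [9,14); WM=8; [0,5) fires=4 [3,8) fires=1
i=6 t=12 v=1: → [12,17),[9,14); WM=8
i=7 t=2 v=3: DROP (t<8-0); WM=8
i=8 t=14 v=9: → [12,17); WM=11; [6,11) fires=1
i=9 t=11 v=8: → [9,14); WM=11
i=10 t=14 v=1: → [12,17); WM=11
i=11 t=12 v=9: → [12,17),[9,14); WM=11
i=12 t=18 v=4: → [18,23),[15,20); WM=11
i=13 t=20 v=4: → [18,23); WM=11
i=14 t=14 v=6: → [12,17); WM=17; [9,14) fires=5 [12,17) fires=5
i=15 t=12 v=4: DROP (t<17-0); WM=17
i=16 t=21 v=1: → [21,26),[18,23); WM=17
i=17 t=15 v=9: DROP (t<17-0); WM=18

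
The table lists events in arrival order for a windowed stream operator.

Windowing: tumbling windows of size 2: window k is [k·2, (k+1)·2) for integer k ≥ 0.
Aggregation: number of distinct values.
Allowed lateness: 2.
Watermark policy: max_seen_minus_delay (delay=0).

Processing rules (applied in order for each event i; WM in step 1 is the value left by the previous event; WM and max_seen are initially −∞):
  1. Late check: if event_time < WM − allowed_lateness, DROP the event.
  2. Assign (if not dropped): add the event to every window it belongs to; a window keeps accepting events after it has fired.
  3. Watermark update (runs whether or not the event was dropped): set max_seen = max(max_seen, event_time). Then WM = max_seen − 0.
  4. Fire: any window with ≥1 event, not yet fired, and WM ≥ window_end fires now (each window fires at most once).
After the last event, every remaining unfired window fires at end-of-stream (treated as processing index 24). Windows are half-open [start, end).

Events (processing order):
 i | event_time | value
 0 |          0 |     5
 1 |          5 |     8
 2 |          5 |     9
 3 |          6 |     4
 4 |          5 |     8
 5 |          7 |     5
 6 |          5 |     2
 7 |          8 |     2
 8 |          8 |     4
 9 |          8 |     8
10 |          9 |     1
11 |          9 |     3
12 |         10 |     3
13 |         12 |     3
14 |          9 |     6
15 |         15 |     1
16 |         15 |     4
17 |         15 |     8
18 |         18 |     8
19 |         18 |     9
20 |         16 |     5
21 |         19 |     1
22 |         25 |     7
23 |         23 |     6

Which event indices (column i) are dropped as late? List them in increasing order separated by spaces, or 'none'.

14

i=0 t=0 v=5: → [0,2); WM=0
i=1 t=5 v=8: → [4,6); WM=5; [0,2) fires=1
i=2 t=5 v=9: → [4,6); WM=5
i=3 t=6 v=4: → [6,8); WM=6; [4,6) fires=2
i=4 t=5 v=8: → [4,6); WM=6
i=5 t=7 v=5: → [6,8); WM=7
i=6 t=5 v=2: → [4,6); WM=7
i=7 t=8 v=2: → [8,10); WM=8; [6,8) fires=2
i=8 t=8 v=4: → [8,10); WM=8
i=9 t=8 v=8: → [8,10); WM=8
i=10 t=9 v=1: → [8,10); WM=9
i=11 t=9 v=3: → [8,10); WM=9
i=12 t=10 v=3: → [10,12); WM=10; [8,10) fires=5
i=13 t=12 v=3: → [12,14); WM=12; [10,12) fires=1
i=14 t=9 v=6: DROP (t<12-2); WM=12
i=15 t=15 v=1: → [14,16); WM=15; [12,14) fires=1
i=16 t=15 v=4: → [14,16); WM=15
i=17 t=15 v=8: → [14,16); WM=15
i=18 t=18 v=8: → [18,20); WM=18; [14,16) fires=3
i=19 t=18 v=9: → [18,20); WM=18
i=20 t=16 v=5: → [16,18); WM=18; [16,18) fires=1
i=21 t=19 v=1: → [18,20); WM=19
i=22 t=25 v=7: → [24,26); WM=25; [18,20) fires=3
i=23 t=23 v=6: → [22,24); WM=25; [22,24) fires=1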